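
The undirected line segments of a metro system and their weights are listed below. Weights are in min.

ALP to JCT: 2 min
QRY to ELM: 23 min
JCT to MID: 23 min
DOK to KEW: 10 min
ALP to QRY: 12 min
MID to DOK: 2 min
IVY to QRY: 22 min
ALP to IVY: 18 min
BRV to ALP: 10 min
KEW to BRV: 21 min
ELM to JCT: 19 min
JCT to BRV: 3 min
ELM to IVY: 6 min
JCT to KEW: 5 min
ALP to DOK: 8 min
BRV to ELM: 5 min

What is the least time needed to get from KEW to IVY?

19 min

Settle nodes by increasing distance from KEW:
KEW: 0
JCT: 5  (via KEW)
ALP: 7  (via JCT)
BRV: 8  (via JCT)
DOK: 10  (via KEW)
MID: 12  (via DOK)
ELM: 13  (via BRV)
IVY: 19  (via ELM)
Shortest route: KEW → JCT → BRV → ELM → IVY = 19 min.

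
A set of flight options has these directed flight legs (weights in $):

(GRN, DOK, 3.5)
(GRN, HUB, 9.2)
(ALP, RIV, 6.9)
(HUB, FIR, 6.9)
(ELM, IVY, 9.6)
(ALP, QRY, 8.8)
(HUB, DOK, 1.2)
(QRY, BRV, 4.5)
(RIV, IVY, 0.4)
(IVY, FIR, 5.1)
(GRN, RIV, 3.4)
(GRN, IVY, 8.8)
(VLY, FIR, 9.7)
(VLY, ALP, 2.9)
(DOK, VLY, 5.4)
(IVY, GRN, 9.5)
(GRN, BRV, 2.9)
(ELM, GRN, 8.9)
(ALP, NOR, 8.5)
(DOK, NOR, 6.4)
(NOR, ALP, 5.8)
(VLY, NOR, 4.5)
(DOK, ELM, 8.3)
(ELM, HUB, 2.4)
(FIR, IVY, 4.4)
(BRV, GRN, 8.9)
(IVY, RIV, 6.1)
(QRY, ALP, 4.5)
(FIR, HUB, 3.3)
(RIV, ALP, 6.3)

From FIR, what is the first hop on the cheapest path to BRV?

Enumerating some paths:
FIR - IVY - GRN - BRV: 4.4+9.5+2.9 = 16.8
FIR - HUB - DOK - ELM - GRN - BRV: 3.3+1.2+8.3+8.9+2.9 = 24.6
FIR - HUB - DOK - VLY - ALP - QRY - BRV: 3.3+1.2+5.4+2.9+8.8+4.5 = 26.1
Cheapest is FIR - IVY - GRN - BRV at $16.8.
So from FIR the first move is to IVY.

IVY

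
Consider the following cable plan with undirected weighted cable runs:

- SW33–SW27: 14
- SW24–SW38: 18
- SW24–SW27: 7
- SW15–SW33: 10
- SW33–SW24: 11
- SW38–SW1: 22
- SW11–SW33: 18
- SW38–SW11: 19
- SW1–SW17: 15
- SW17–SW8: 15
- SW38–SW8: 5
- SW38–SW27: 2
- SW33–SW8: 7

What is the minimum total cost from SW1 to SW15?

Running Dijkstra from SW1:
SW1: 0
SW17: 15  (via SW1)
SW38: 22  (via SW1)
SW27: 24  (via SW38)
SW8: 27  (via SW38)
SW24: 31  (via SW27)
SW33: 34  (via SW8)
SW11: 41  (via SW38)
SW15: 44  (via SW33)
Shortest route: SW1–SW38–SW8–SW33–SW15 = 44.

44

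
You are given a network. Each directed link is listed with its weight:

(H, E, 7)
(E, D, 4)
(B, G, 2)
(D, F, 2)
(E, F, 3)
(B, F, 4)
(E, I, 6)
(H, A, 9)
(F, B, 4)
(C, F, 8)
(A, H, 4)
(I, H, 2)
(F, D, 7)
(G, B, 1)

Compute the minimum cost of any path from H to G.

Compare a few routes:
H → E → D → F → B → G: 7+4+2+4+2 = 19
H → E → F → B → G: 7+3+4+2 = 16
The minimum is 16 via H → E → F → B → G.

16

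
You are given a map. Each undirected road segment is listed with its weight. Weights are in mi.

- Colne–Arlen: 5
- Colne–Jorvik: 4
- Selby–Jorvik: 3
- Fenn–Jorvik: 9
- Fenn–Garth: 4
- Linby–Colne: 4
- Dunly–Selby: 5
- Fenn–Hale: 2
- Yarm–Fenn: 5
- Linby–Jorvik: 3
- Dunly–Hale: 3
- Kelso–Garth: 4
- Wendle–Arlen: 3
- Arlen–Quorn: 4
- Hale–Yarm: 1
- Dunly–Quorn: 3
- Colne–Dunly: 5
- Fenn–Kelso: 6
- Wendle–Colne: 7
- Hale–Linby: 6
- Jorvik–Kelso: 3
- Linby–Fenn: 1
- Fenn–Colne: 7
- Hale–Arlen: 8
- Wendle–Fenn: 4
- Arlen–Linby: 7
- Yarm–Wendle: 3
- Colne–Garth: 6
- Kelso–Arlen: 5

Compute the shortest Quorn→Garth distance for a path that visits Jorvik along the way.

Best Quorn to Jorvik: Quorn–Dunly–Selby–Jorvik costing 11
Shortest Jorvik→Garth: Jorvik–Kelso–Garth = 7
Total via Jorvik: 11 + 7 = 18 mi.

18 mi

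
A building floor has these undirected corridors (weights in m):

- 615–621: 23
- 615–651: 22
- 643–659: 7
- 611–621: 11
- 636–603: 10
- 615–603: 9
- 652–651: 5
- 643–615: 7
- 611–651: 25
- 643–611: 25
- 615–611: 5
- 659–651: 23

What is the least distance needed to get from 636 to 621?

Compare a few routes:
636–603–615–611–621: 10+9+5+11 = 35
636–603–615–643–611–621: 10+9+7+25+11 = 62
636–603–615–621: 10+9+23 = 42
Cheapest is 636–603–615–611–621 at 35 m.

35 m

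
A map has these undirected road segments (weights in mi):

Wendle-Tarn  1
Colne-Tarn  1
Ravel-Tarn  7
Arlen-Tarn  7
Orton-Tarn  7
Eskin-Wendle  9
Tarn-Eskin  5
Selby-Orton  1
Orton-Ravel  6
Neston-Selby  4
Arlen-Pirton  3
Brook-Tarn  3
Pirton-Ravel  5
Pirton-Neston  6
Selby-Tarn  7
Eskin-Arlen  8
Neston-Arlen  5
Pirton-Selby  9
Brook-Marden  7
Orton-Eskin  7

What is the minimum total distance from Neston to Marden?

Compare a few routes:
Neston–Selby–Tarn–Brook–Marden: 4+7+3+7 = 21
Neston–Selby–Orton–Tarn–Brook–Marden: 4+1+7+3+7 = 22
Neston–Arlen–Tarn–Brook–Marden: 5+7+3+7 = 22
The minimum is 21 mi via Neston–Selby–Tarn–Brook–Marden.

21 mi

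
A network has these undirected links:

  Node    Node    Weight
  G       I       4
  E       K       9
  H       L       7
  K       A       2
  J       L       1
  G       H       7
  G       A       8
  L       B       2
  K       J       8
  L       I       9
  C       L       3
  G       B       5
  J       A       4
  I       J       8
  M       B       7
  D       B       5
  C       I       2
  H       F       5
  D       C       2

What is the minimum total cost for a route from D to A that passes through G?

16

Best D to G: D → C → I → G costing 8
Shortest G→A: G → A = 8
Total via G: 8 + 8 = 16.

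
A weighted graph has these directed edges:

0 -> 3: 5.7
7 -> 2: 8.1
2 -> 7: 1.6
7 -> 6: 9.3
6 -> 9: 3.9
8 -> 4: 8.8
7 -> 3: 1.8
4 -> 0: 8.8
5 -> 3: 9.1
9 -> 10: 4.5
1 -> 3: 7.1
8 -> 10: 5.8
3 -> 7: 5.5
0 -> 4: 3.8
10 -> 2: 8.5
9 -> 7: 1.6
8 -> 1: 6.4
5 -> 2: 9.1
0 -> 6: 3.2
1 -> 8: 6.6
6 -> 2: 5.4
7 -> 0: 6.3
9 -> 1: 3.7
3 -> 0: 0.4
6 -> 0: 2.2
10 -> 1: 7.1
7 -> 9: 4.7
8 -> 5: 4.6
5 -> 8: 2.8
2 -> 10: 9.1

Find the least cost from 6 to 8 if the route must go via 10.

Best 6 to 10: 6 → 9 → 10 costing 8.4
Shortest 10→8: 10 → 1 → 8 = 13.7
Total via 10: 8.4 + 13.7 = 22.1.

22.1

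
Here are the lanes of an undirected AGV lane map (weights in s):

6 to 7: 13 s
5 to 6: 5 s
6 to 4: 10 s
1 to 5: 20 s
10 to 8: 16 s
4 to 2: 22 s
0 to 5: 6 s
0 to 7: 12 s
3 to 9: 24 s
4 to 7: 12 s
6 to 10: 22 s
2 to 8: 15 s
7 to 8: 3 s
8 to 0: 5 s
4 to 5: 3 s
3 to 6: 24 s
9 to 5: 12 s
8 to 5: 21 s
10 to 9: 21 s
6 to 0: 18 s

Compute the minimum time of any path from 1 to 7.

Shortest distances from 1:
1: 0
5: 20  (via 1)
4: 23  (via 5)
6: 25  (via 5)
0: 26  (via 5)
8: 31  (via 0)
9: 32  (via 5)
7: 34  (via 8)
Shortest route: 1 → 5 → 0 → 8 → 7 = 34 s.

34 s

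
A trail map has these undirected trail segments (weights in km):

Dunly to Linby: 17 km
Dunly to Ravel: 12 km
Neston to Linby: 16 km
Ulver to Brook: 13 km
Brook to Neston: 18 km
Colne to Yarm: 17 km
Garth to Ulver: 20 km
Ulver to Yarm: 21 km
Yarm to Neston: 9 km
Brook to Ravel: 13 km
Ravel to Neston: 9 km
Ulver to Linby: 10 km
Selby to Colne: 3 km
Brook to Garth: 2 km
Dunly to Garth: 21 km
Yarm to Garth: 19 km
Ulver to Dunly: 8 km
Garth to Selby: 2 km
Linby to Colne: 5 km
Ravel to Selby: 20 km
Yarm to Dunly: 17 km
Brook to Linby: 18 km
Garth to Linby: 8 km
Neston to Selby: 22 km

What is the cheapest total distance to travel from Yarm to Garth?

19 km

Compare a few routes:
Yarm → Garth: 19 = 19
Yarm → Colne → Selby → Garth: 17+3+2 = 22
Yarm → Neston → Brook → Garth: 9+18+2 = 29
The minimum is 19 km via Yarm → Garth.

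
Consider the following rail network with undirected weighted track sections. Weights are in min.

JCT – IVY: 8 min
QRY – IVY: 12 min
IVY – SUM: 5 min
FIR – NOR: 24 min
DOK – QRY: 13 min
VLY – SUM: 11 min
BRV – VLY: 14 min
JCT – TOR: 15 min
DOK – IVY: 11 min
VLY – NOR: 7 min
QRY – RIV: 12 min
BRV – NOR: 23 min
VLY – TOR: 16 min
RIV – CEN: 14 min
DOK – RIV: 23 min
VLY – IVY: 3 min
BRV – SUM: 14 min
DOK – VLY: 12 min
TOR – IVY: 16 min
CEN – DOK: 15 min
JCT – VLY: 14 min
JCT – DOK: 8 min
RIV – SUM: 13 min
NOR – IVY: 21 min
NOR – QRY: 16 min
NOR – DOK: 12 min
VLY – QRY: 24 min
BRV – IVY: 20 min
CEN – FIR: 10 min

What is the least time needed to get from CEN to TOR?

38 min

Settle nodes by increasing distance from CEN:
CEN: 0
FIR: 10  (via CEN)
RIV: 14  (via CEN)
DOK: 15  (via CEN)
JCT: 23  (via DOK)
IVY: 26  (via DOK)
QRY: 26  (via RIV)
NOR: 27  (via DOK)
VLY: 27  (via DOK)
SUM: 27  (via RIV)
TOR: 38  (via JCT)
Shortest route: CEN → DOK → JCT → TOR = 38 min.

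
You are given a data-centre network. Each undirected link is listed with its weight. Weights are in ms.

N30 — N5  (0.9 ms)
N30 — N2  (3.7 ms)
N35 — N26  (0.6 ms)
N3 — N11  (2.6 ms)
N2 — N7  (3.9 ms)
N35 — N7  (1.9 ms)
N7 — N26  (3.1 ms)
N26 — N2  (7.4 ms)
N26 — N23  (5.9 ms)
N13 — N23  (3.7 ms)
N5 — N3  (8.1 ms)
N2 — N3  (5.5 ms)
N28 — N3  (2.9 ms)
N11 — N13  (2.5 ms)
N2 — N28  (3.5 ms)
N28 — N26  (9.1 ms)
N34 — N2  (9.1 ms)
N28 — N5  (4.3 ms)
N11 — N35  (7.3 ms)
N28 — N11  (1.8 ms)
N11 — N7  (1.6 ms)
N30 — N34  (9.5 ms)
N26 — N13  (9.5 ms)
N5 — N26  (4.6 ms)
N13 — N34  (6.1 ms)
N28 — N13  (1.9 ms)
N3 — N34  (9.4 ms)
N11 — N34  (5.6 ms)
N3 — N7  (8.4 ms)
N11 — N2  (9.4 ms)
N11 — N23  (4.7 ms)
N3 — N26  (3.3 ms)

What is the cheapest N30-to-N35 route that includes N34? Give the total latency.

Shortest N30→N34: N30 → N34 = 9.5
Shortest N34→N35: N34 → N11 → N7 → N35 = 9.1
Total via N34: 9.5 + 9.1 = 18.6 ms.

18.6 ms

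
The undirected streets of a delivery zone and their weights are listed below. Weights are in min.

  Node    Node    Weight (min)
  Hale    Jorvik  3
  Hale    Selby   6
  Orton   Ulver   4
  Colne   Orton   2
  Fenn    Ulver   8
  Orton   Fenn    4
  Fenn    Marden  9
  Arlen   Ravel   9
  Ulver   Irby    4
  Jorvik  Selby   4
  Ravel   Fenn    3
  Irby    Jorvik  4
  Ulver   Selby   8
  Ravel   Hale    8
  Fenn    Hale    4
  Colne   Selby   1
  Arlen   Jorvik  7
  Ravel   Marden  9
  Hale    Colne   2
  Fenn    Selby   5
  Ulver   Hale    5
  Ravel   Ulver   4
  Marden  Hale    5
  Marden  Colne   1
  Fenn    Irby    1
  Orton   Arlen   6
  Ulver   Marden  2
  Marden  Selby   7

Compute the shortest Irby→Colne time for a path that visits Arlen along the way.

Best Irby to Arlen: Irby → Jorvik → Arlen costing 11
Shortest Arlen→Colne: Arlen → Orton → Colne = 8
Total via Arlen: 11 + 8 = 19 min.

19 min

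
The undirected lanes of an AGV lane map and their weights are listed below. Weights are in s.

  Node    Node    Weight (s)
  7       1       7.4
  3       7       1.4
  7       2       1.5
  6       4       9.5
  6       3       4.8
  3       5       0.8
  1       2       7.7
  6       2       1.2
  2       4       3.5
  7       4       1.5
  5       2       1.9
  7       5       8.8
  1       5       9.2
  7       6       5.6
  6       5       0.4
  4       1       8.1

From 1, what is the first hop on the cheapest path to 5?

5

Candidate routes:
1 → 2 → 5: 7.7+1.9 = 9.6
1 → 5: 9.2 = 9.2
1 → 2 → 6 → 5: 7.7+1.2+0.4 = 9.3
1 → 7 → 3 → 5: 7.4+1.4+0.8 = 9.6
The minimum is 9.2 s via 1 → 5.
So from 1 the first move is to 5.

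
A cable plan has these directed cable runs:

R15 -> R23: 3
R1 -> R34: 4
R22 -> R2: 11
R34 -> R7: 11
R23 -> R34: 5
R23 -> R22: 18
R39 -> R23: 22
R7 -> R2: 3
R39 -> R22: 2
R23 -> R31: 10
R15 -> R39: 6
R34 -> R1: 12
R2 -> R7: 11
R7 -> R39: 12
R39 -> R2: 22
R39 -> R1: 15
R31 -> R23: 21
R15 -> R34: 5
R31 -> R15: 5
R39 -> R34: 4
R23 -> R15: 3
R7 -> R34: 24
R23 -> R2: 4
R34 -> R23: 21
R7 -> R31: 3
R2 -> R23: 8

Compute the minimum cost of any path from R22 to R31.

25

Compare a few routes:
R22–R2–R23–R34–R7–R31: 11+8+5+11+3 = 38
R22–R2–R7–R31: 11+11+3 = 25
R22–R2–R23–R15–R34–R7–R31: 11+8+3+5+11+3 = 41
R22–R2–R23–R31: 11+8+10 = 29
Cheapest is R22–R2–R7–R31 at 25.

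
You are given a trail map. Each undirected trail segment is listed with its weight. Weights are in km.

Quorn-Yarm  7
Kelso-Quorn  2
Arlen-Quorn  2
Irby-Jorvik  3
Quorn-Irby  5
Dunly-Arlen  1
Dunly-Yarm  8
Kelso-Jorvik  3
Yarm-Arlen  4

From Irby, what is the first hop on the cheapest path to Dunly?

Compare a few routes:
Irby - Quorn - Arlen - Dunly: 5+2+1 = 8
Irby - Jorvik - Kelso - Quorn - Arlen - Dunly: 3+3+2+2+1 = 11
Irby - Quorn - Yarm - Arlen - Dunly: 5+7+4+1 = 17
The minimum is 8 km via Irby - Quorn - Arlen - Dunly.
So from Irby the first move is to Quorn.

Quorn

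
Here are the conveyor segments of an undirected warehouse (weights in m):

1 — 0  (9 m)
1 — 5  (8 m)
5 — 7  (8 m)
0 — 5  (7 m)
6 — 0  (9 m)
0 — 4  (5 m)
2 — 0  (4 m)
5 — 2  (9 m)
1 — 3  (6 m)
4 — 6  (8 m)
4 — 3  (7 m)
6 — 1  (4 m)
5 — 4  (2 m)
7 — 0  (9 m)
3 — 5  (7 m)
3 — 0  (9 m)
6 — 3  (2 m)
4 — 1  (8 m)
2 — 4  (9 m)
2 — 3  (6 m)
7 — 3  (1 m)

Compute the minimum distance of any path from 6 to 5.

Shortest distances from 6:
6: 0
3: 2  (via 6)
7: 3  (via 3)
1: 4  (via 6)
2: 8  (via 3)
4: 8  (via 6)
0: 9  (via 6)
5: 9  (via 3)
Shortest route: 6–3–5 = 9 m.

9 m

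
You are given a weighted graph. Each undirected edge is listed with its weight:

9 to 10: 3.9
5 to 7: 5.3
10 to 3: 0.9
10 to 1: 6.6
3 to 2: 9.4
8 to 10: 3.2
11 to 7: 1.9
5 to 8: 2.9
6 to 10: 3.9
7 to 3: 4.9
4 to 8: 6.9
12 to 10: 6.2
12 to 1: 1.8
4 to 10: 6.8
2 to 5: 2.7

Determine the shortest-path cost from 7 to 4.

Compare a few routes:
7 → 3 → 10 → 4: 4.9+0.9+6.8 = 12.6
7 → 5 → 8 → 4: 5.3+2.9+6.9 = 15.1
Cheapest is 7 → 3 → 10 → 4 at 12.6.

12.6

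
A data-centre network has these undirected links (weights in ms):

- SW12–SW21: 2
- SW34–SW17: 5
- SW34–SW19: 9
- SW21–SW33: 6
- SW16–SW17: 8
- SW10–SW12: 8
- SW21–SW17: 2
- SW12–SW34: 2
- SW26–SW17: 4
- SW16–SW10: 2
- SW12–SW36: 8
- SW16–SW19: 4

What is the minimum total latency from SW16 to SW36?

Running Dijkstra from SW16:
SW16: 0
SW10: 2  (via SW16)
SW19: 4  (via SW16)
SW17: 8  (via SW16)
SW21: 10  (via SW17)
SW12: 10  (via SW10)
SW26: 12  (via SW17)
SW34: 12  (via SW12)
SW33: 16  (via SW21)
SW36: 18  (via SW12)
Shortest route: SW16 → SW10 → SW12 → SW36 = 18 ms.

18 ms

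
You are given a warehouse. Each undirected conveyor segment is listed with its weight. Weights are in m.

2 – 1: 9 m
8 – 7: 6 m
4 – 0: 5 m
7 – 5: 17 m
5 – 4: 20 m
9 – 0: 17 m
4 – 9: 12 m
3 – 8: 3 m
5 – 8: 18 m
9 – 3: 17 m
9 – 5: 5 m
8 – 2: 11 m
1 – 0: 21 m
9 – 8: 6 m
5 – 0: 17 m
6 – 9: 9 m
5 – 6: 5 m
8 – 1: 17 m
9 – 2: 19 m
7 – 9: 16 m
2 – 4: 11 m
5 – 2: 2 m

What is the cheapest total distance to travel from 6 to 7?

Settle nodes by increasing distance from 6:
6: 0
5: 5  (via 6)
2: 7  (via 5)
9: 9  (via 6)
8: 15  (via 9)
1: 16  (via 2)
3: 18  (via 8)
4: 18  (via 2)
7: 21  (via 8)
Shortest route: 6–9–8–7 = 21 m.

21 m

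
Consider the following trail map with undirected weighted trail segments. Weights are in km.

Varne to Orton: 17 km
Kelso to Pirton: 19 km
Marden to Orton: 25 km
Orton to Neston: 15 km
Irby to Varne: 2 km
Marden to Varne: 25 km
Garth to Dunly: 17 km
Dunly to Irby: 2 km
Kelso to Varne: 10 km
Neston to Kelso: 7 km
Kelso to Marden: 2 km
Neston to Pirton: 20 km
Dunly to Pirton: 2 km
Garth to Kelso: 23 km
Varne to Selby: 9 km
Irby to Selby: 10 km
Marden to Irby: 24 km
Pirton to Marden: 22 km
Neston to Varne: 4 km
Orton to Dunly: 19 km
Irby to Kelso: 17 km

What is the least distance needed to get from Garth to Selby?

Shortest distances from Garth:
Garth: 0
Dunly: 17  (via Garth)
Irby: 19  (via Dunly)
Pirton: 19  (via Dunly)
Varne: 21  (via Irby)
Kelso: 23  (via Garth)
Marden: 25  (via Kelso)
Neston: 25  (via Varne)
Selby: 29  (via Irby)
Shortest route: Garth → Dunly → Irby → Selby = 29 km.

29 km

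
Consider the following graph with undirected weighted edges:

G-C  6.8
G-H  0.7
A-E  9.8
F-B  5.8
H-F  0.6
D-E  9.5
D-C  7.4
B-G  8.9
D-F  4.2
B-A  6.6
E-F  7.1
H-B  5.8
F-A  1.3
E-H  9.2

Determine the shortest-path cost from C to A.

Enumerating some paths:
C - G - H - B - F - A: 6.8+0.7+5.8+5.8+1.3 = 20.4
C - G - H - B - A: 6.8+0.7+5.8+6.6 = 19.9
C - G - H - F - A: 6.8+0.7+0.6+1.3 = 9.4
C - D - F - A: 7.4+4.2+1.3 = 12.9
Cheapest is C - G - H - F - A at 9.4.

9.4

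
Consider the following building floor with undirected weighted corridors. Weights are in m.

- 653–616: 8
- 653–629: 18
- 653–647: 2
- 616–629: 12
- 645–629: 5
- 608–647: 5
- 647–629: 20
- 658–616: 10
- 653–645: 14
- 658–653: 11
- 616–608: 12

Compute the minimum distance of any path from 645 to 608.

Settle nodes by increasing distance from 645:
645: 0
629: 5  (via 645)
653: 14  (via 645)
647: 16  (via 653)
616: 17  (via 629)
608: 21  (via 647)
Shortest route: 645 → 653 → 647 → 608 = 21 m.

21 m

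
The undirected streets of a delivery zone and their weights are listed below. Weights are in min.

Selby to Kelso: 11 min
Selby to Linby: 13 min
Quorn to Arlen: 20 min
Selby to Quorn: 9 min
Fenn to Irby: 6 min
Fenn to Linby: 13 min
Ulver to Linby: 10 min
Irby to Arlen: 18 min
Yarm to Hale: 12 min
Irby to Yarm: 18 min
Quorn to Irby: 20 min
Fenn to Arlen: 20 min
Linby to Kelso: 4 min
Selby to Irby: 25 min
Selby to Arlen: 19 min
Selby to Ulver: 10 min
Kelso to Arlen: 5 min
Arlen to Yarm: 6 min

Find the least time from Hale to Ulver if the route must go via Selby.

44 min

Best Hale to Selby: Hale–Yarm–Arlen–Kelso–Selby costing 34
Best Selby to Ulver: Selby–Ulver costing 10
Total via Selby: 34 + 10 = 44 min.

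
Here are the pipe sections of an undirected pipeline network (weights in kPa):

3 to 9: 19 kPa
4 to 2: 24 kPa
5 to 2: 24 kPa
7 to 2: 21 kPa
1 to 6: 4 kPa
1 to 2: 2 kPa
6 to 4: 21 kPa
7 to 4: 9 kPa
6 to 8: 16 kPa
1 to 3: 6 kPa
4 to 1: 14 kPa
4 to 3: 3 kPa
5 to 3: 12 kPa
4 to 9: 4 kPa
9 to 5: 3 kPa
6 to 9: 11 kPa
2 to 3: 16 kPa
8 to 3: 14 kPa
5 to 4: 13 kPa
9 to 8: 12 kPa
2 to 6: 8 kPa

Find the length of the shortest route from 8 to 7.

Settle nodes by increasing distance from 8:
8: 0
9: 12  (via 8)
3: 14  (via 8)
5: 15  (via 9)
4: 16  (via 9)
6: 16  (via 8)
1: 20  (via 3)
2: 22  (via 1)
7: 25  (via 4)
Shortest route: 8–9–4–7 = 25 kPa.

25 kPa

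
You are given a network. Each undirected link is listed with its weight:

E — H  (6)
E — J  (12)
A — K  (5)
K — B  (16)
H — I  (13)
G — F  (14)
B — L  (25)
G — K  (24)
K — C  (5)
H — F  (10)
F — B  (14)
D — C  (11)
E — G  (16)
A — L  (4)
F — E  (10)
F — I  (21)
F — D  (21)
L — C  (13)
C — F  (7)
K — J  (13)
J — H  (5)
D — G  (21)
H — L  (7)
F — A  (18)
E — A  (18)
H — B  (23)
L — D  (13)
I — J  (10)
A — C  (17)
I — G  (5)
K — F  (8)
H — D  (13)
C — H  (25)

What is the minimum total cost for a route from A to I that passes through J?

26

Best A to J: A–L–H–J costing 16
Shortest J→I: J–I = 10
Total via J: 16 + 10 = 26.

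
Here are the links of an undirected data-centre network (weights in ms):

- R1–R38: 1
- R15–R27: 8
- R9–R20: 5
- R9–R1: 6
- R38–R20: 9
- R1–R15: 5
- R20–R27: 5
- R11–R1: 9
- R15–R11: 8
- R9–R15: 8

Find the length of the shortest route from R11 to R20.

Compare a few routes:
R11 → R1 → R9 → R20: 9+6+5 = 20
R11 → R1 → R38 → R20: 9+1+9 = 19
The minimum is 19 ms via R11 → R1 → R38 → R20.

19 ms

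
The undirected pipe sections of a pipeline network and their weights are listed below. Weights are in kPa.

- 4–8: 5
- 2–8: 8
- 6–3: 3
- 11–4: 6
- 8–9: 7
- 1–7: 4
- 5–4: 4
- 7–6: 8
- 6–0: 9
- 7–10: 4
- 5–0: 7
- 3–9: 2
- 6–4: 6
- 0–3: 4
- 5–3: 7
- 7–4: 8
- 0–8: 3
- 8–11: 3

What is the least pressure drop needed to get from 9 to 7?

13 kPa

Shortest distances from 9:
9: 0
3: 2  (via 9)
6: 5  (via 3)
0: 6  (via 3)
8: 7  (via 9)
5: 9  (via 3)
11: 10  (via 8)
4: 11  (via 6)
7: 13  (via 6)
Shortest route: 9 → 3 → 6 → 7 = 13 kPa.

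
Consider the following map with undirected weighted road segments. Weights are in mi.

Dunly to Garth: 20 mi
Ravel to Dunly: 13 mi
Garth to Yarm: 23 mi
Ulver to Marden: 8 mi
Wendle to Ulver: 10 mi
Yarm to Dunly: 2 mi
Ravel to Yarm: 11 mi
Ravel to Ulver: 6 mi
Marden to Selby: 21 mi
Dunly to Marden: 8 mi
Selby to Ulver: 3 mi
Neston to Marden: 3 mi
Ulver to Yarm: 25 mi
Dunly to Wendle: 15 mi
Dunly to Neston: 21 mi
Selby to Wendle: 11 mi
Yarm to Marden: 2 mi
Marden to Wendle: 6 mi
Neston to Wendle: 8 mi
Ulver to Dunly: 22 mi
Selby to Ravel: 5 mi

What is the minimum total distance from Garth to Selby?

Shortest distances from Garth:
Garth: 0
Dunly: 20  (via Garth)
Yarm: 22  (via Dunly)
Marden: 24  (via Yarm)
Neston: 27  (via Marden)
Wendle: 30  (via Marden)
Ulver: 32  (via Marden)
Ravel: 33  (via Dunly)
Selby: 35  (via Ulver)
Shortest route: Garth → Dunly → Yarm → Marden → Ulver → Selby = 35 mi.

35 mi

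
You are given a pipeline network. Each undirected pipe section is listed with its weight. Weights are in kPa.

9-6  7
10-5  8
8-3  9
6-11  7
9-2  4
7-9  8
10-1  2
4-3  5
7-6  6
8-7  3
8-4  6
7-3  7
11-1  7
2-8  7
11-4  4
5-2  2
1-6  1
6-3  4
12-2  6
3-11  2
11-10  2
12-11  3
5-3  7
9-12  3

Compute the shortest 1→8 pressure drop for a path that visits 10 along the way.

14 kPa

Best 1 to 10: 1 → 10 costing 2
Shortest 10→8: 10 → 11 → 4 → 8 = 12
Total via 10: 2 + 12 = 14 kPa.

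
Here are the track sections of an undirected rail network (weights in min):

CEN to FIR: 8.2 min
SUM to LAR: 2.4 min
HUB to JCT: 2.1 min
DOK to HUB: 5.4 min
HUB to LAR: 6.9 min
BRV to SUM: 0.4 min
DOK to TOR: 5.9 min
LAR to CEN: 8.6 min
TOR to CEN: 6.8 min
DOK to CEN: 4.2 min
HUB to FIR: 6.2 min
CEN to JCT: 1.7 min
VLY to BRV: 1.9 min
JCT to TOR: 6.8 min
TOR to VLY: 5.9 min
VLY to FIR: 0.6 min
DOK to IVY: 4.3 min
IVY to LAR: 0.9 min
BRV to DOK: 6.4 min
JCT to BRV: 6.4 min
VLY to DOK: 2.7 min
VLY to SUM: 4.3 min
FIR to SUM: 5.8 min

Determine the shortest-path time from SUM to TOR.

8.2 min

Candidate routes:
SUM–VLY–TOR: 4.3+5.9 = 10.2
SUM–BRV–VLY–TOR: 0.4+1.9+5.9 = 8.2
Cheapest is SUM–BRV–VLY–TOR at 8.2 min.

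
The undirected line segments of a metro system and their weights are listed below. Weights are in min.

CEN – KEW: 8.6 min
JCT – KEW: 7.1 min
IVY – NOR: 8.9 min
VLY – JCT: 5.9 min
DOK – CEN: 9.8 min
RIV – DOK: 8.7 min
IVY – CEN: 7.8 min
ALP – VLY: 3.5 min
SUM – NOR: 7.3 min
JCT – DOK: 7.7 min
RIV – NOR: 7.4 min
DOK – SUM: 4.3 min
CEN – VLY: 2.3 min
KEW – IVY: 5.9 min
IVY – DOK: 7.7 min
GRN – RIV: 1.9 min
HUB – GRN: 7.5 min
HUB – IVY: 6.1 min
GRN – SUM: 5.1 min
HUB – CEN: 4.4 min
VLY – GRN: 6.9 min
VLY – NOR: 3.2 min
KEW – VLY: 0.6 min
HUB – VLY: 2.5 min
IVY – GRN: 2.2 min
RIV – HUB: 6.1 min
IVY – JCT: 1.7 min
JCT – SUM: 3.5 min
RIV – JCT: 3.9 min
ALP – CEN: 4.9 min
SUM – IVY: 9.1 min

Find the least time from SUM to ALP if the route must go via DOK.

19 min

Shortest SUM→DOK: SUM → DOK = 4.3
Shortest DOK→ALP: DOK → CEN → ALP = 14.7
Total via DOK: 4.3 + 14.7 = 19 min.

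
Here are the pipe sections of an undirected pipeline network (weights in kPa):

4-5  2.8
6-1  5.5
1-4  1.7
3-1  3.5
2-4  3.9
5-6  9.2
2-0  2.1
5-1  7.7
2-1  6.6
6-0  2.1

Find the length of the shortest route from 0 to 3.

11.1 kPa

Settle nodes by increasing distance from 0:
0: 0
2: 2.1  (via 0)
6: 2.1  (via 0)
4: 6  (via 2)
1: 7.6  (via 6)
5: 8.8  (via 4)
3: 11.1  (via 1)
Shortest route: 0 → 6 → 1 → 3 = 11.1 kPa.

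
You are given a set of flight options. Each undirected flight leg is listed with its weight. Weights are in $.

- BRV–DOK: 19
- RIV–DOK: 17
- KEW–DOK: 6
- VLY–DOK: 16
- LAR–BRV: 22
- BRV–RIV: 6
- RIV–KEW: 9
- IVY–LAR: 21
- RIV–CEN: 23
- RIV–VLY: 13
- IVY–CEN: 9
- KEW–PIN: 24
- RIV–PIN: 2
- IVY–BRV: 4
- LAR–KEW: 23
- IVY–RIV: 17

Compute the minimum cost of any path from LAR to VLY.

$41

Compare a few routes:
LAR - BRV - RIV - VLY: 22+6+13 = 41
LAR - IVY - BRV - RIV - VLY: 21+4+6+13 = 44
Cheapest is LAR - BRV - RIV - VLY at $41.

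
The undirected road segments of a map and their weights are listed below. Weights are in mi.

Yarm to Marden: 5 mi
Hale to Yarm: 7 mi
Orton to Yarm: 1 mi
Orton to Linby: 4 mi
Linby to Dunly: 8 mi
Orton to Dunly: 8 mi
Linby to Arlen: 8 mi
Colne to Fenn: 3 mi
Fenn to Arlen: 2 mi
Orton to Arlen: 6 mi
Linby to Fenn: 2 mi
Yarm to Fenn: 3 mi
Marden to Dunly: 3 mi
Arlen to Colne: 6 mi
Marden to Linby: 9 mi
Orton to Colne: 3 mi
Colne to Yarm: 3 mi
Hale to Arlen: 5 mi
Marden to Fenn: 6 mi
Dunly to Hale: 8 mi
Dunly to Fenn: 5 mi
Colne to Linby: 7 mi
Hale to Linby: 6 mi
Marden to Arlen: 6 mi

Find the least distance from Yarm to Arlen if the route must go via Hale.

Best Yarm to Hale: Yarm–Hale costing 7
Best Hale to Arlen: Hale–Arlen costing 5
Total via Hale: 7 + 5 = 12 mi.

12 mi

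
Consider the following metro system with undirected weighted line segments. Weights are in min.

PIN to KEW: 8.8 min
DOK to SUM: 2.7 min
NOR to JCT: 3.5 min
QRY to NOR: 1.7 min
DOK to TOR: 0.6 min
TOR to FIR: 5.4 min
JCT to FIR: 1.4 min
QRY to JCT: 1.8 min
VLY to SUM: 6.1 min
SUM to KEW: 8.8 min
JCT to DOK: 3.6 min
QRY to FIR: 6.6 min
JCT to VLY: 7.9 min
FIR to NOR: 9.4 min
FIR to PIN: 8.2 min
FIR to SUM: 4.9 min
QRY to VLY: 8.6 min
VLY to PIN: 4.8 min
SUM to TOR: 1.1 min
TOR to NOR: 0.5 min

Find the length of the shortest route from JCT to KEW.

13.9 min

Settle nodes by increasing distance from JCT:
JCT: 0
FIR: 1.4  (via JCT)
QRY: 1.8  (via JCT)
NOR: 3.5  (via JCT)
DOK: 3.6  (via JCT)
TOR: 4  (via NOR)
SUM: 5.1  (via TOR)
VLY: 7.9  (via JCT)
PIN: 9.6  (via FIR)
KEW: 13.9  (via SUM)
Shortest route: JCT–NOR–TOR–SUM–KEW = 13.9 min.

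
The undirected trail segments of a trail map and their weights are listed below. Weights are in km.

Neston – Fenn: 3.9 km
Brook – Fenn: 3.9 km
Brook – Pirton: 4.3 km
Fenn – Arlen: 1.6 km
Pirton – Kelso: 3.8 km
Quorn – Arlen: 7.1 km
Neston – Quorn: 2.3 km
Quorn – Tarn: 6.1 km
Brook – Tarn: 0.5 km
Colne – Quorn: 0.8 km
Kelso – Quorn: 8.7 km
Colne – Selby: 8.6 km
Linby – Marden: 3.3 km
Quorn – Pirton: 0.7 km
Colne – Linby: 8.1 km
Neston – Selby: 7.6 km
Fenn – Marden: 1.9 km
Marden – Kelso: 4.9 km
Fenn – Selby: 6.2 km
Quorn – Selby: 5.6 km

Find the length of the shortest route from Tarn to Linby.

Compare a few routes:
Tarn–Brook–Pirton–Quorn–Colne–Linby: 0.5+4.3+0.7+0.8+8.1 = 14.4
Tarn–Brook–Fenn–Marden–Linby: 0.5+3.9+1.9+3.3 = 9.6
Cheapest is Tarn–Brook–Fenn–Marden–Linby at 9.6 km.

9.6 km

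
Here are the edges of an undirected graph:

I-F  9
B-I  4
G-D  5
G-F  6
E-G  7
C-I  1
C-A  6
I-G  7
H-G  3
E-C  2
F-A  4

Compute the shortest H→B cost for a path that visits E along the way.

Best H to E: H → G → E costing 10
Shortest E→B: E → C → I → B = 7
Total via E: 10 + 7 = 17.

17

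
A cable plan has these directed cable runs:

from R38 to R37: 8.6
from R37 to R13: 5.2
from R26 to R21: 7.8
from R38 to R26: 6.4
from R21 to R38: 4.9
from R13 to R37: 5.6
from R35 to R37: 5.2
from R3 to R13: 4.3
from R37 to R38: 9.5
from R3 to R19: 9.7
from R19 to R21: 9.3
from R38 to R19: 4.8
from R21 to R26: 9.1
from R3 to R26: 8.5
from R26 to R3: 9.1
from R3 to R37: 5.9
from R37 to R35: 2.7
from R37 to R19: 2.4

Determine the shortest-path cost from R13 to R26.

Compare a few routes:
R13 - R37 - R19 - R21 - R26: 5.6+2.4+9.3+9.1 = 26.4
R13 - R37 - R38 - R26: 5.6+9.5+6.4 = 21.5
The minimum is 21.5 via R13 - R37 - R38 - R26.

21.5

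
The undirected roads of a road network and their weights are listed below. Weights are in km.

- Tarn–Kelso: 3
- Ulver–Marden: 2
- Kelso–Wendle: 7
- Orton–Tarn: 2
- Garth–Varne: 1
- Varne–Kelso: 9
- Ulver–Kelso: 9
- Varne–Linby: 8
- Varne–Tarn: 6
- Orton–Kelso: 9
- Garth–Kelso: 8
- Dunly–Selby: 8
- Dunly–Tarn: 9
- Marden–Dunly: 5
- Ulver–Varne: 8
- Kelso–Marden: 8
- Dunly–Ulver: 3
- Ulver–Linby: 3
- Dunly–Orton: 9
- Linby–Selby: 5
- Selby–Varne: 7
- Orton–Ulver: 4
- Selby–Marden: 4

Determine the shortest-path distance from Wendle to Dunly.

Enumerating some paths:
Wendle - Kelso - Tarn - Dunly: 7+3+9 = 19
Wendle - Kelso - Marden - Ulver - Dunly: 7+8+2+3 = 20
Wendle - Kelso - Marden - Dunly: 7+8+5 = 20
Wendle - Kelso - Tarn - Orton - Dunly: 7+3+2+9 = 21
The minimum is 19 km via Wendle - Kelso - Tarn - Dunly.

19 km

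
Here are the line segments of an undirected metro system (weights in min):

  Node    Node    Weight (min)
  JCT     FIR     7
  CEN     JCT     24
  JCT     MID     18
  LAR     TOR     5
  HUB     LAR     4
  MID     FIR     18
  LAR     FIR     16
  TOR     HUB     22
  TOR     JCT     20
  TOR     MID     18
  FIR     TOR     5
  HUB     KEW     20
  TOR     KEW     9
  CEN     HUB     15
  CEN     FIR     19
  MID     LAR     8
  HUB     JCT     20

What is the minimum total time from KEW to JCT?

Enumerating some paths:
KEW → TOR → FIR → JCT: 9+5+7 = 21
KEW → TOR → LAR → HUB → JCT: 9+5+4+20 = 38
KEW → TOR → LAR → FIR → JCT: 9+5+16+7 = 37
KEW → TOR → JCT: 9+20 = 29
Cheapest is KEW → TOR → FIR → JCT at 21 min.

21 min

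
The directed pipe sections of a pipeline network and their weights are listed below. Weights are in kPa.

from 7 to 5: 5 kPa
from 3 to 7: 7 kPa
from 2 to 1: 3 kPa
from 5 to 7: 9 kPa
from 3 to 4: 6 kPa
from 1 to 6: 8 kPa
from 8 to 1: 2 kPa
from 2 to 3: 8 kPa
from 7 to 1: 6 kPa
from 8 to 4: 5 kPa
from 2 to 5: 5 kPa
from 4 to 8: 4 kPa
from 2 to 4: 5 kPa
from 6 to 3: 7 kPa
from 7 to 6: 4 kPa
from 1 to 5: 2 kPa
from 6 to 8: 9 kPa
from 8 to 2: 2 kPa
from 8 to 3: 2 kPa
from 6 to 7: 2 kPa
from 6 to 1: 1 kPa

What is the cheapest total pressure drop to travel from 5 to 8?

22 kPa

Shortest distances from 5:
5: 0
7: 9  (via 5)
6: 13  (via 7)
1: 14  (via 6)
3: 20  (via 6)
8: 22  (via 6)
Shortest route: 5–7–6–8 = 22 kPa.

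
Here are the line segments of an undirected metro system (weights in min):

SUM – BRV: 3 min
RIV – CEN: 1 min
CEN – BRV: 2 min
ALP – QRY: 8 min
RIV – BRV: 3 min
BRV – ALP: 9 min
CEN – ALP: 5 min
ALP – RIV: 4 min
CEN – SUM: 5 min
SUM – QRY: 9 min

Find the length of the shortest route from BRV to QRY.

Candidate routes:
BRV–CEN–ALP–QRY: 2+5+8 = 15
BRV–SUM–QRY: 3+9 = 12
BRV–CEN–RIV–ALP–QRY: 2+1+4+8 = 15
Cheapest is BRV–SUM–QRY at 12 min.

12 min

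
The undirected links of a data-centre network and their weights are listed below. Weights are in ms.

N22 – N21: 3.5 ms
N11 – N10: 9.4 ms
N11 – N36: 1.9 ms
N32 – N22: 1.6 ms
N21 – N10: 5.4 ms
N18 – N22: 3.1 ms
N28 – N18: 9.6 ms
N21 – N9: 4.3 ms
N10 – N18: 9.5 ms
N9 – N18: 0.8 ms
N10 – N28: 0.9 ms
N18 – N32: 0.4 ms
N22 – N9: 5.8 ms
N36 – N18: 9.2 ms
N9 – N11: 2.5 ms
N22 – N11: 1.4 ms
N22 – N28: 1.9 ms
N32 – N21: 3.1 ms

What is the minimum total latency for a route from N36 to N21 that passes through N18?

8.7 ms

Best N36 to N18: N36 → N11 → N9 → N18 costing 5.2
Best N18 to N21: N18 → N32 → N21 costing 3.5
Total via N18: 5.2 + 3.5 = 8.7 ms.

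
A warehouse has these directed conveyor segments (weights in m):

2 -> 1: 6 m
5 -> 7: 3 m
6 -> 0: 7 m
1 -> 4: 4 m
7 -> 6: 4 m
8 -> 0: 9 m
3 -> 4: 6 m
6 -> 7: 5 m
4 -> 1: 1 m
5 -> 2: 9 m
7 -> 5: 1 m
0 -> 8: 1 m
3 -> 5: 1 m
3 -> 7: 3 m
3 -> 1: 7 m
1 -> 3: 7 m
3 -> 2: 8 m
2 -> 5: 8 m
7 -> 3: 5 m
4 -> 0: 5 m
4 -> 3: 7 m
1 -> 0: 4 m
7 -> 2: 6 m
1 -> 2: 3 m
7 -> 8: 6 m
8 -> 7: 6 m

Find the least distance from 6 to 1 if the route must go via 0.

26 m

Shortest 6→0: 6 → 0 = 7
Shortest 0→1: 0 → 8 → 7 → 3 → 1 = 19
Total via 0: 7 + 19 = 26 m.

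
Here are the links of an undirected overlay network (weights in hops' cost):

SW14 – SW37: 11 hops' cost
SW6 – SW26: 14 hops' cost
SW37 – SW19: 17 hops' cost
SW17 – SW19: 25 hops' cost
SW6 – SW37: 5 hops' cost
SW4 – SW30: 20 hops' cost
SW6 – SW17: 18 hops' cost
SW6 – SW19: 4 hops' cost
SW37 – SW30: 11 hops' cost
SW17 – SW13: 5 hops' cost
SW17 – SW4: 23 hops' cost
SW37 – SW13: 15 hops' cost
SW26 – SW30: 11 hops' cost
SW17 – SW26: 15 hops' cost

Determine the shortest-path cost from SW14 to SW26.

30 hops' cost

Running Dijkstra from SW14:
SW14: 0
SW37: 11  (via SW14)
SW6: 16  (via SW37)
SW19: 20  (via SW6)
SW30: 22  (via SW37)
SW13: 26  (via SW37)
SW26: 30  (via SW6)
Shortest route: SW14–SW37–SW6–SW26 = 30 hops' cost.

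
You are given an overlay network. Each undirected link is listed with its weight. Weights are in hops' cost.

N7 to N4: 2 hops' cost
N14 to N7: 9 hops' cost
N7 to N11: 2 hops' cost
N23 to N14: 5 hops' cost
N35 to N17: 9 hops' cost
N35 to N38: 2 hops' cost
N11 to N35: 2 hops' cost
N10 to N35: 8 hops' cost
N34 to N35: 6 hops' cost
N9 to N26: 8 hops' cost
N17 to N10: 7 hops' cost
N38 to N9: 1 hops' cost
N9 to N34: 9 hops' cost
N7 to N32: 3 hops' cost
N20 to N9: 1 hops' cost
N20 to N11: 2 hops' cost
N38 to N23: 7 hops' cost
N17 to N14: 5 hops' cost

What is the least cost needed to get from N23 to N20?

Settle nodes by increasing distance from N23:
N23: 0
N14: 5  (via N23)
N38: 7  (via N23)
N9: 8  (via N38)
N35: 9  (via N38)
N20: 9  (via N9)
Shortest route: N23 → N38 → N9 → N20 = 9 hops' cost.

9 hops' cost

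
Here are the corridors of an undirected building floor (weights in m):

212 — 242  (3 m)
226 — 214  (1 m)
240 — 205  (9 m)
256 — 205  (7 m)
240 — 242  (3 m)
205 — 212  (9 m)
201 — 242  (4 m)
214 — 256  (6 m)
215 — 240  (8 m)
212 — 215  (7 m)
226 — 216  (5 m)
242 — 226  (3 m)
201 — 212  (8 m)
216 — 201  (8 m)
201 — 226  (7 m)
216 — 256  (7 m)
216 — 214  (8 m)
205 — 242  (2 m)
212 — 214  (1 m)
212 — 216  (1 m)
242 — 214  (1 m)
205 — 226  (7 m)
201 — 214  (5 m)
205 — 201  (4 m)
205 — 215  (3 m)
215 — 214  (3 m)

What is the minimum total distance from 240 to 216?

6 m

Enumerating some paths:
240 - 242 - 212 - 216: 3+3+1 = 7
240 - 242 - 226 - 214 - 212 - 216: 3+3+1+1+1 = 9
240 - 242 - 214 - 212 - 216: 3+1+1+1 = 6
The minimum is 6 m via 240 - 242 - 214 - 212 - 216.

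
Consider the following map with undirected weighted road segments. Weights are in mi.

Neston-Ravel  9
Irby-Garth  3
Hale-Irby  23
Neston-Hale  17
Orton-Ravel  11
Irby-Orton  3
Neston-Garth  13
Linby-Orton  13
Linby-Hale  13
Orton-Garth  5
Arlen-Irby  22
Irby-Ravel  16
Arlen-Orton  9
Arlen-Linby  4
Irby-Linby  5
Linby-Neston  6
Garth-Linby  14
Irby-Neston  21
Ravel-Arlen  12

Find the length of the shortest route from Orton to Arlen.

Running Dijkstra from Orton:
Orton: 0
Irby: 3  (via Orton)
Garth: 5  (via Orton)
Linby: 8  (via Irby)
Arlen: 9  (via Orton)
Shortest route: Orton–Arlen = 9 mi.

9 mi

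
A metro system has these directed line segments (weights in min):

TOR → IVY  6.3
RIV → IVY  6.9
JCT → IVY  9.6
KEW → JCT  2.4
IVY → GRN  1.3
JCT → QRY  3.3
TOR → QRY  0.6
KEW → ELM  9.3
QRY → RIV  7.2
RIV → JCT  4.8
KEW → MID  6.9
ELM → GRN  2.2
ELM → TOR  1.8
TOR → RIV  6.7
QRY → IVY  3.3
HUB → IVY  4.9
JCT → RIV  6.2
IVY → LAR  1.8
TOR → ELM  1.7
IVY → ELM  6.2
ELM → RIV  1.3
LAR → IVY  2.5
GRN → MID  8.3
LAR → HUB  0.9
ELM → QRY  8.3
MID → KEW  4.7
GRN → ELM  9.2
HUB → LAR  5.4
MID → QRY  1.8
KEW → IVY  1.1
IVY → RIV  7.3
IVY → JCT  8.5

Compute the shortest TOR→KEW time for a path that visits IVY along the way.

18.2 min

Shortest TOR→IVY: TOR → QRY → IVY = 3.9
Best IVY to KEW: IVY → GRN → MID → KEW costing 14.3
Total via IVY: 3.9 + 14.3 = 18.2 min.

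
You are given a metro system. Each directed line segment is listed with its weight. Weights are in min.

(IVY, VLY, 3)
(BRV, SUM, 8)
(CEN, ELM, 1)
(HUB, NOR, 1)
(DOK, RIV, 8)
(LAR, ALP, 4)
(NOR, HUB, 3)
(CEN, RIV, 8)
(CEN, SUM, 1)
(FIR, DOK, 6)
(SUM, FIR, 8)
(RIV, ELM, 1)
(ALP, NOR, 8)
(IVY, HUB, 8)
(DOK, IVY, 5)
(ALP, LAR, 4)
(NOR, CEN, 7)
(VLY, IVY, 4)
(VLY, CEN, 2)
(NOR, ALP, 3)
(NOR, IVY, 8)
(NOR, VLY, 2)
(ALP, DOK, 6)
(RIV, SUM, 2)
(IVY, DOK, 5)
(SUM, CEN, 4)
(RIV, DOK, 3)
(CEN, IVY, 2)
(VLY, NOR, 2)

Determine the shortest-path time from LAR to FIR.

Candidate routes:
LAR–ALP–NOR–VLY–CEN–SUM–FIR: 4+8+2+2+1+8 = 25
LAR–ALP–DOK–RIV–SUM–FIR: 4+6+8+2+8 = 28
The minimum is 25 min via LAR–ALP–NOR–VLY–CEN–SUM–FIR.

25 min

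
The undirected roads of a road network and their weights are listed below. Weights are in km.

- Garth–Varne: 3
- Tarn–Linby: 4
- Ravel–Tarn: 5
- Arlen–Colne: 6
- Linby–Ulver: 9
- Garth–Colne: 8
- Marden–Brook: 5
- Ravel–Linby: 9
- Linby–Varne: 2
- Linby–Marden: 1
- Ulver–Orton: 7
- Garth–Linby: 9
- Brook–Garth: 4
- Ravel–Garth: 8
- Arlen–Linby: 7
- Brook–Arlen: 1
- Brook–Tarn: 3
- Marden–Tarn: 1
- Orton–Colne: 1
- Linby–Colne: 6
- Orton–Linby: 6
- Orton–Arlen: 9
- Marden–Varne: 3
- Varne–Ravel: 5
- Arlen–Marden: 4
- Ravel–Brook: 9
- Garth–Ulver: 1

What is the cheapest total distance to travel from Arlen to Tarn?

4 km

Compare a few routes:
Arlen–Linby–Marden–Tarn: 7+1+1 = 9
Arlen–Marden–Tarn: 4+1 = 5
Arlen–Brook–Marden–Tarn: 1+5+1 = 7
Arlen–Brook–Tarn: 1+3 = 4
The minimum is 4 km via Arlen–Brook–Tarn.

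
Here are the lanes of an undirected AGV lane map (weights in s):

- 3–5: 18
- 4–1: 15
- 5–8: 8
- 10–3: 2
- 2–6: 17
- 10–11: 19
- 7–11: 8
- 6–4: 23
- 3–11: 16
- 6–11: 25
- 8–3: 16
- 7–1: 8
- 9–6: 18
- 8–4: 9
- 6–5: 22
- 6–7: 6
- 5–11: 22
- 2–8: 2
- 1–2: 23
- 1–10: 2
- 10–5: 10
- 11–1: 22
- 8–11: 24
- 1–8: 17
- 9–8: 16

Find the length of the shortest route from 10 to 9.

Enumerating some paths:
10–1–4–8–9: 2+15+9+16 = 42
10–1–8–9: 2+17+16 = 35
10–1–7–6–9: 2+8+6+18 = 34
10–1–2–8–9: 2+23+2+16 = 43
Cheapest is 10–1–7–6–9 at 34 s.

34 s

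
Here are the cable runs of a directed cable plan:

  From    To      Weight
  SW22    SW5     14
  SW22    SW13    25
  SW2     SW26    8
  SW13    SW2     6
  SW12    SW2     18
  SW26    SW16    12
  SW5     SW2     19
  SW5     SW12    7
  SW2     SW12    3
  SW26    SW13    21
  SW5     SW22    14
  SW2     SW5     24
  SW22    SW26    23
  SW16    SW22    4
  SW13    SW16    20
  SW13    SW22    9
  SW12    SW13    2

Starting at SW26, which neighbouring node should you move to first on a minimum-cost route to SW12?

Compare a few routes:
SW26–SW13–SW2–SW12: 21+6+3 = 30
SW26–SW16–SW22–SW5–SW12: 12+4+14+7 = 37
Cheapest is SW26–SW13–SW2–SW12 at 30.
So from SW26 the first move is to SW13.

SW13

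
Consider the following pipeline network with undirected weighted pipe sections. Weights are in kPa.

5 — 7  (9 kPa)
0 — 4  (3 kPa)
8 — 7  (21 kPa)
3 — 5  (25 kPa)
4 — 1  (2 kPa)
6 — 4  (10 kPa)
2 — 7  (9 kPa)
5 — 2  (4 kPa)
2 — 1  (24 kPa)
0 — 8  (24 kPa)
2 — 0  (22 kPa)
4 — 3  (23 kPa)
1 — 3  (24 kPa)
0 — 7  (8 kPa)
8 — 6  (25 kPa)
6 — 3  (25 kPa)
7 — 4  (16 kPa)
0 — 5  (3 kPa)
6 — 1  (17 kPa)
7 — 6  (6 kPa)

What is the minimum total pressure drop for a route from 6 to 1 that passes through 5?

23 kPa

Best 6 to 5: 6–7–5 costing 15
Best 5 to 1: 5–0–4–1 costing 8
Total via 5: 15 + 8 = 23 kPa.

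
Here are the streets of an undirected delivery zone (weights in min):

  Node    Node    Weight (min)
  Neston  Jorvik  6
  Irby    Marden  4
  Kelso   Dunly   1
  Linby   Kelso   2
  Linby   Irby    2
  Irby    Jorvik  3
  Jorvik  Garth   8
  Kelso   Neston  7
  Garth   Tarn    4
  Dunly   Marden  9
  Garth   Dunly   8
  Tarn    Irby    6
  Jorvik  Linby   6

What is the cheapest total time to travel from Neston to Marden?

Running Dijkstra from Neston:
Neston: 0
Jorvik: 6  (via Neston)
Kelso: 7  (via Neston)
Dunly: 8  (via Kelso)
Linby: 9  (via Kelso)
Irby: 9  (via Jorvik)
Marden: 13  (via Irby)
Shortest route: Neston → Jorvik → Irby → Marden = 13 min.

13 min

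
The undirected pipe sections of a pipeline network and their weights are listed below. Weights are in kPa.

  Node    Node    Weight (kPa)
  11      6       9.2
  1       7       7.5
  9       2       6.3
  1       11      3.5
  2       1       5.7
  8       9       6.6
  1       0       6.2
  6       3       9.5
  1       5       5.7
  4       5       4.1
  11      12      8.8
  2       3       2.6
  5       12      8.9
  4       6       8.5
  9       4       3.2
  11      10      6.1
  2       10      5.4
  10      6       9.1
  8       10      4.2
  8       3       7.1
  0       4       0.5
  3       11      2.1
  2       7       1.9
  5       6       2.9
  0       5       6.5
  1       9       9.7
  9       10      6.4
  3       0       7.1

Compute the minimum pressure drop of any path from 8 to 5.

Candidate routes:
8–10–6–5: 4.2+9.1+2.9 = 16.2
8–9–4–5: 6.6+3.2+4.1 = 13.9
8–10–9–4–5: 4.2+6.4+3.2+4.1 = 17.9
8–9–4–0–5: 6.6+3.2+0.5+6.5 = 16.8
The minimum is 13.9 kPa via 8–9–4–5.

13.9 kPa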